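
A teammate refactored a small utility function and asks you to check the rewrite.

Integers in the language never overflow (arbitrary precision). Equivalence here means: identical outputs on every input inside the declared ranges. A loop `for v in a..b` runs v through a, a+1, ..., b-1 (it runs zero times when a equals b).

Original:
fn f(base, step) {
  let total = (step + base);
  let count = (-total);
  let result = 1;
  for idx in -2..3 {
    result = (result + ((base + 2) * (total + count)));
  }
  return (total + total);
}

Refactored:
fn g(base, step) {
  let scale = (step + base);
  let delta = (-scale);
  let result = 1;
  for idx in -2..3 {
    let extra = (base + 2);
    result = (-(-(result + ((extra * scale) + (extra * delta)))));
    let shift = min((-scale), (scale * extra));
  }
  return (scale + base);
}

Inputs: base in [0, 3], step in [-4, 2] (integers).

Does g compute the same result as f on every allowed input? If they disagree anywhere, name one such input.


On input base=0, step=-4, f returns -8 while g returns -4.
verdict: not equivalent; witness: base=0, step=-4


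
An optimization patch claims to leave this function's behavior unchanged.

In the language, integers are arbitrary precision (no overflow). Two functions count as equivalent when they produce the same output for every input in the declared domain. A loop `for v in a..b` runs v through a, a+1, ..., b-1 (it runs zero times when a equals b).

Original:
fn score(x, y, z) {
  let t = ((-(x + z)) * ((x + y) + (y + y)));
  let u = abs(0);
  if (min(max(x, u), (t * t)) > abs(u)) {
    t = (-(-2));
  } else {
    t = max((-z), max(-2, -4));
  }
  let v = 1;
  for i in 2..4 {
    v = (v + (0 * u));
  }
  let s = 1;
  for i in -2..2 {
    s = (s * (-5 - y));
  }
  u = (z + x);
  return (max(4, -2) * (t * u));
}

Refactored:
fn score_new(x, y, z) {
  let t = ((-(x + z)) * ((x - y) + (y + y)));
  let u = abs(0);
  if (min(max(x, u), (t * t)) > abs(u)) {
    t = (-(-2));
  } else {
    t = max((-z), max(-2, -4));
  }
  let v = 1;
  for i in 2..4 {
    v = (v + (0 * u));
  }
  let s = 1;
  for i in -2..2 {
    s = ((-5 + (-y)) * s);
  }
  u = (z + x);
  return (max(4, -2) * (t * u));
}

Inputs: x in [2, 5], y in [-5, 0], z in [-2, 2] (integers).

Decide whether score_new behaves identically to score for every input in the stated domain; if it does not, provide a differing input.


On input x=2, y=-2, z=-1, score returns 8 while score_new returns 4.
verdict: not equivalent; witness: x=2, y=-2, z=-1


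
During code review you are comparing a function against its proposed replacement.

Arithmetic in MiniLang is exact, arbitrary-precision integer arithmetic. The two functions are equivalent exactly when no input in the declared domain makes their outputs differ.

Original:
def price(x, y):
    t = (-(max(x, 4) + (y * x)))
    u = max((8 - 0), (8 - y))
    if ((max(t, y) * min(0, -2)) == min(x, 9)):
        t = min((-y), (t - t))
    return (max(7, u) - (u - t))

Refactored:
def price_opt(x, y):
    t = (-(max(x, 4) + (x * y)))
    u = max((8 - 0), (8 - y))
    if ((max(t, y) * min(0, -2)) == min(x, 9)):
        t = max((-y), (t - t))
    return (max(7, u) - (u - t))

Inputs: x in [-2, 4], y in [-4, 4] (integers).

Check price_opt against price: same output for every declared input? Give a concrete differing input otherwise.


Try x=-2, y=1.
price: t := -2 | u := 8 | ((max(t, y) * min(0, -2)) == min(x, 9)): true | t := -1 | result -1
price_opt: t := -2 | u := 8 | ((max(t, y) * min(0, -2)) == min(x, 9)): true | t := 0 | result 0
-1 vs 0 — the two versions disagree here.
verdict: not equivalent; witness: x=-2, y=1


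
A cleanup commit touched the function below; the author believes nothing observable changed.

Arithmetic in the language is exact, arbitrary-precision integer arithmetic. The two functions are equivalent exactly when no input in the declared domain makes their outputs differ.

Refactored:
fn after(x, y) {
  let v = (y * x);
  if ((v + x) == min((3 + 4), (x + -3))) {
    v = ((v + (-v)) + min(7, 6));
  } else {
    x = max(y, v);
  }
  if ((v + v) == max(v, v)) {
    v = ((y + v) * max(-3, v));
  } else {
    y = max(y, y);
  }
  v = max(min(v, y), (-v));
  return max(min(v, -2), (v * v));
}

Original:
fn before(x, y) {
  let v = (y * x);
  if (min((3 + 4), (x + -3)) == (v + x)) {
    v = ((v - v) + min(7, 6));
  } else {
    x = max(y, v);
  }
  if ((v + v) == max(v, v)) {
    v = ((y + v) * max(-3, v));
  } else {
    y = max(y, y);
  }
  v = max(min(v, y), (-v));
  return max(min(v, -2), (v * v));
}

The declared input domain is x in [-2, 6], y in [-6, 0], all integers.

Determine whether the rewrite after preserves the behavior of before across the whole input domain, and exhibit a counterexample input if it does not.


Differences: arithmetic usage differs — yet all 63 inputs agree.
verdict: equivalent


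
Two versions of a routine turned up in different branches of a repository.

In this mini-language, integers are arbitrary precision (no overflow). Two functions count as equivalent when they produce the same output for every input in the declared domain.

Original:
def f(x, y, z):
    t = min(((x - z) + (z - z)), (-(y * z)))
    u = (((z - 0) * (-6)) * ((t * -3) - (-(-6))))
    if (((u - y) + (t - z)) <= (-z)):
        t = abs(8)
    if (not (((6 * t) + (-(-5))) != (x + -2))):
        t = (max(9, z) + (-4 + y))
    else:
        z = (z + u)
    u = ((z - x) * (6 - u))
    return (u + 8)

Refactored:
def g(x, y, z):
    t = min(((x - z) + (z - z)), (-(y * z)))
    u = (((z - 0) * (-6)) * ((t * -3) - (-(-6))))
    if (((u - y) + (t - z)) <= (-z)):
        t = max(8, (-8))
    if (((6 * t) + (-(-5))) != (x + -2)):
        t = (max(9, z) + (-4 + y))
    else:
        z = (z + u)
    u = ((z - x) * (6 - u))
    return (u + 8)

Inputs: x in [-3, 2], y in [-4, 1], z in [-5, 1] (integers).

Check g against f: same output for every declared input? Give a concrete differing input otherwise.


Run the pair on x=-3, y=-4, z=-5.
f: t becomes -20; next u becomes 1620; next (((u - y) + (t - z)) <= (-z)) evaluates to false; next (not (((6 * t) + (-(-5))) != (x + -2))) evaluates to false; next z becomes 1615; next u becomes -2611452; next final value -2611444
g: t becomes -20; next u becomes 1620; next (((u - y) + (t - z)) <= (-z)) evaluates to false; next (((6 * t) + (-(-5))) != (x + -2)) evaluates to true; next t becomes 1; next u becomes 3228; next final value 3236
-2611444 vs 3236 — the two versions disagree here.
verdict: not equivalent; witness: x=-3, y=-4, z=-5


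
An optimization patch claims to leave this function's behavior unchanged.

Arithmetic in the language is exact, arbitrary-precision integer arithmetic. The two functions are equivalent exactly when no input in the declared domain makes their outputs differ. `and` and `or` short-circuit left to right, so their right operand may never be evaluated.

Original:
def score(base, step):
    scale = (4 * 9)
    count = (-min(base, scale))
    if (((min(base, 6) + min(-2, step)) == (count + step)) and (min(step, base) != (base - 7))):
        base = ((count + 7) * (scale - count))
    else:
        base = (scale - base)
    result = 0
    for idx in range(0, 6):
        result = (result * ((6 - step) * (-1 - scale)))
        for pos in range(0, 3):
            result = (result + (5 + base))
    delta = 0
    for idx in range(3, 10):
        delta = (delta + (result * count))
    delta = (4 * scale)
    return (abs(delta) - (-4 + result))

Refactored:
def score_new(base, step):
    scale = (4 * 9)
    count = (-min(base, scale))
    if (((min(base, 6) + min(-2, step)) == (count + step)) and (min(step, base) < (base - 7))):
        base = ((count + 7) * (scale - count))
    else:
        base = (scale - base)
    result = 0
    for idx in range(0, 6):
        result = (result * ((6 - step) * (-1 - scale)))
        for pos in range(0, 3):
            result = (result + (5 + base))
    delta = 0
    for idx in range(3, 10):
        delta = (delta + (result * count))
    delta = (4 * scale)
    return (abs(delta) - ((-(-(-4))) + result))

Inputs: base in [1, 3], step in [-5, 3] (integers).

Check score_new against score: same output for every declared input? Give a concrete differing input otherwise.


The rewrite breaks on base=1, step=0, where the results are 365561201082589 and 64416070675468.
score: scale=36, then count=-1, then (((min(base, 6) + min(-2, step)) == (count + step)) and (min(step, base) != (base - 7))) is true, then base=222, then result=0, then (idx=0), then result=0, then (pos=0), then result=227, then (pos=1), then result=454, then (pos=2), then result=681, then (idx=1), then result=-151182, then (pos=0), then result=-150955, then (pos=1), then result=-150728, then (pos=2), then result=-150501, then (idx=2), then result=33411222, then (pos=0), then result=33411449, then (pos=1), then result=33411676, then (pos=2), then result=33411903, then (idx=3), then result=-7417442466, then (pos=0), then result=-7417442239, then (pos=1), then result=-7417442012, then (pos=2), then result=-7417441785, then (idx=4), then result=1646672076270, then (pos=0), then result=1646672076497, then (pos=1), then result=1646672076724, then (pos=2), then result=1646672076951, then (idx=5), then result=-365561201083122, then (pos=0), then result=-365561201082895, then (pos=1), then result=-365561201082668, then (pos=2), then result=-365561201082441, then delta=0, then (idx=3), then delta=365561201082441, then (idx=4), then delta=731122402164882, then (idx=5), then delta=1096683603247323, then (idx=6), then delta=1462244804329764, then (idx=7), then delta=1827806005412205, then (idx=8), then delta=2193367206494646, then (idx=9), then delta=2558928407577087, then delta=144, then returns 365561201082589
score_new: scale=36, then count=-1, then (((min(base, 6) + min(-2, step)) == (count + step)) and (min(step, base) < (base - 7))) is false, then base=35, then result=0, then (idx=0), then result=0, then (pos=0), then result=40, then (pos=1), then result=80, then (pos=2), then result=120, then (idx=1), then result=-26640, then (pos=0), then result=-26600, then (pos=1), then result=-26560, then (pos=2), then result=-26520, then (idx=2), then result=5887440, then (pos=0), then result=5887480, then (pos=1), then result=5887520, then (pos=2), then result=5887560, then (idx=3), then result=-1307038320, then (pos=0), then result=-1307038280, then (pos=1), then result=-1307038240, then (pos=2), then result=-1307038200, then (idx=4), then result=290162480400, then (pos=0), then result=290162480440, then (pos=1), then result=290162480480, then (pos=2), then result=290162480520, then (idx=5), then result=-64416070675440, then (pos=0), then result=-64416070675400, then (pos=1), then result=-64416070675360, then (pos=2), then result=-64416070675320, then delta=0, then (idx=3), then delta=64416070675320, then (idx=4), then delta=128832141350640, then (idx=5), then delta=193248212025960, then (idx=6), then delta=257664282701280, then (idx=7), then delta=322080353376600, then (idx=8), then delta=386496424051920, then (idx=9), then delta=450912494727240, then delta=144, then returns 64416070675468
verdict: not equivalent; witness: base=1, step=0


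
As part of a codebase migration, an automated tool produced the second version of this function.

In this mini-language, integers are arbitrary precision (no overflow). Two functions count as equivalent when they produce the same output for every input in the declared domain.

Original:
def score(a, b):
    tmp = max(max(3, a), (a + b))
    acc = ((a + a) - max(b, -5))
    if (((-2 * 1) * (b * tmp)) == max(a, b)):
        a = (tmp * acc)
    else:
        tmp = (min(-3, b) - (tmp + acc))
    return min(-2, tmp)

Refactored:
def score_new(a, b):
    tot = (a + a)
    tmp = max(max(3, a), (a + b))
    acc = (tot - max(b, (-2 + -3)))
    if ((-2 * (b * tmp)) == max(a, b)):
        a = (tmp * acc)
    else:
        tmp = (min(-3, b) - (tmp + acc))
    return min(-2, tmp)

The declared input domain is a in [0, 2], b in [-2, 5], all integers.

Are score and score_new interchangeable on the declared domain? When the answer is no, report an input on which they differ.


Behavior is preserved: although statement counts differ, plus arithmetic usage differs, plus constant usage differs, plus local variable names differ, the outputs never diverge.
Tracing a=2, b=2: score: tmp=4, then acc=2, then (((-2 * 1) * (b * tmp)) == max(a, b)) is false, then tmp=-9, then returns -9 | score_new: tot=4, then tmp=4, then acc=2, then ((-2 * (b * tmp)) == max(a, b)) is false, then tmp=-9, then returns -9 — matching result -9.
An exhaustive pass over the 24 declared inputs shows identical outputs.
verdict: equivalent


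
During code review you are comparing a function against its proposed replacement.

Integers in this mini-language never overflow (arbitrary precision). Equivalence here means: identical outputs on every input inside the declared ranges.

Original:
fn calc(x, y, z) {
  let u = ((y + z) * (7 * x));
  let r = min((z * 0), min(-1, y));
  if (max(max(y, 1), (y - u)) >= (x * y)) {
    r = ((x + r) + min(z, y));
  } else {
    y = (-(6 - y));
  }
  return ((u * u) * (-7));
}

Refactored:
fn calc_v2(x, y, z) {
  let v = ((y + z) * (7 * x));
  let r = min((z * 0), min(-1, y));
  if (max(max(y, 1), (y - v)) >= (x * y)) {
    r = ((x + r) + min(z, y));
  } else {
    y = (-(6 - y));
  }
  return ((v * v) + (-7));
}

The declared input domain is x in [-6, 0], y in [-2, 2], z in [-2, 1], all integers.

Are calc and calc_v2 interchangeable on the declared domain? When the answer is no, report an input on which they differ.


There is a counterexample at x=-6, y=-2, z=-2: -197568 on one side, 28217 on the other.
calc: u becomes 168; next r becomes -2; next (max(max(y, 1), (y - u)) >= (x * y)) evaluates to false; next y becomes -8; next final value -197568
calc_v2: v becomes 168; next r becomes -2; next (max(max(y, 1), (y - v)) >= (x * y)) evaluates to false; next y becomes -8; next final value 28217
verdict: not equivalent; witness: x=-6, y=-2, z=-2


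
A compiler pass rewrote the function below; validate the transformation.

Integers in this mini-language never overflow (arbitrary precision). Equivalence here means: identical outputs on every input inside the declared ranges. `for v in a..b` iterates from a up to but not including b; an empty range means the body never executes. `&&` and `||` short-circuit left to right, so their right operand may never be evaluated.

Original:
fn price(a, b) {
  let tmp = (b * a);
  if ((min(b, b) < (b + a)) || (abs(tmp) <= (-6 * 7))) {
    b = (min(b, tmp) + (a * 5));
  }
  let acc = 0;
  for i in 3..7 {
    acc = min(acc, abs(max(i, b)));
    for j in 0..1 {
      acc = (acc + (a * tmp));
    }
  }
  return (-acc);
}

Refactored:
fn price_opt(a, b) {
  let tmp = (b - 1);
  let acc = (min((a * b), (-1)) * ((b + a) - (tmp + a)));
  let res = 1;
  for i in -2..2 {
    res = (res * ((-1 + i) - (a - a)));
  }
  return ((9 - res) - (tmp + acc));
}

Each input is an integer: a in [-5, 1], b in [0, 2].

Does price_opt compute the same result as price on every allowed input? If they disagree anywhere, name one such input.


Not equivalent: a=-5, b=0 separates them (0 vs 11).
price: tmp := 0 | ((min(b, b) < (b + a)) || (abs(tmp) <= (-6 * 7))): false | acc := 0 | iter i=3: | acc := 0 | iter j=0: | acc := 0 | iter i=4: | acc := 0 | iter j=0: | acc := 0 | iter i=5: | acc := 0 | iter j=0: | acc := 0 | iter i=6: | acc := 0 | iter j=0: | acc := 0 | result 0
price_opt: tmp := -1 | acc := -1 | res := 1 | iter i=-2: | res := -3 | iter i=-1: | res := 6 | iter i=0: | res := -6 | iter i=1: | res := 0 | result 11
verdict: not equivalent; witness: a=-5, b=0


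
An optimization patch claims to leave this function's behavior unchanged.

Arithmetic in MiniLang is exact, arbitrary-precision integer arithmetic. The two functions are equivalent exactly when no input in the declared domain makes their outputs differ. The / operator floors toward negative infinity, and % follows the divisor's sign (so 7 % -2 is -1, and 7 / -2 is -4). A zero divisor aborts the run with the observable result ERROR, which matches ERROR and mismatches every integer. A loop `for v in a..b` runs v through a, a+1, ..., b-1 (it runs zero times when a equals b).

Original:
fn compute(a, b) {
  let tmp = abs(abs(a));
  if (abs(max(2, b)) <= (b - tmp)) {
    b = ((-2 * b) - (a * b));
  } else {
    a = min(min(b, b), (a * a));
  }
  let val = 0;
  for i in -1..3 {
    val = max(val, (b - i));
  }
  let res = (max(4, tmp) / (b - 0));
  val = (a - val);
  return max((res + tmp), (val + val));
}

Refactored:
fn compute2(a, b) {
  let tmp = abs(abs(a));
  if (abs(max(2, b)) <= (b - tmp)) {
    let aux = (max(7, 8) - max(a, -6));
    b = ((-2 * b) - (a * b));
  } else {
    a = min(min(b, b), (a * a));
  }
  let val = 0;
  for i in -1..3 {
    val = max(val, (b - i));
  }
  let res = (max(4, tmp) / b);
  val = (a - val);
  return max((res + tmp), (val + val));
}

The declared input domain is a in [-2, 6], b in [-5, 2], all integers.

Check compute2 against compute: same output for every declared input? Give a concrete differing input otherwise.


The two are interchangeable: constant usage differs; min/max/abs usage differs; statement counts differ; local variable names differ, and every declared input agrees.
Spot check at a=-1, b=1 — compute: tmp = 1; (abs(max(2, b)) <= (b - tmp)) -> false; a = 1; val = 0; [i=-1]; val = 2; [i=0]; val = 2; [i=1]; val = 2; [i=2]; val = 2; res = 4; val = -1; return 5. compute2: tmp = 1; (abs(max(2, b)) <= (b - tmp)) -> false; a = 1; val = 0; [i=-1]; val = 2; [i=0]; val = 2; [i=1]; val = 2; [i=2]; val = 2; res = 4; val = -1; return 5. Both give 5.
An exhaustive pass over the 72 declared inputs shows identical outputs.
verdict: equivalent


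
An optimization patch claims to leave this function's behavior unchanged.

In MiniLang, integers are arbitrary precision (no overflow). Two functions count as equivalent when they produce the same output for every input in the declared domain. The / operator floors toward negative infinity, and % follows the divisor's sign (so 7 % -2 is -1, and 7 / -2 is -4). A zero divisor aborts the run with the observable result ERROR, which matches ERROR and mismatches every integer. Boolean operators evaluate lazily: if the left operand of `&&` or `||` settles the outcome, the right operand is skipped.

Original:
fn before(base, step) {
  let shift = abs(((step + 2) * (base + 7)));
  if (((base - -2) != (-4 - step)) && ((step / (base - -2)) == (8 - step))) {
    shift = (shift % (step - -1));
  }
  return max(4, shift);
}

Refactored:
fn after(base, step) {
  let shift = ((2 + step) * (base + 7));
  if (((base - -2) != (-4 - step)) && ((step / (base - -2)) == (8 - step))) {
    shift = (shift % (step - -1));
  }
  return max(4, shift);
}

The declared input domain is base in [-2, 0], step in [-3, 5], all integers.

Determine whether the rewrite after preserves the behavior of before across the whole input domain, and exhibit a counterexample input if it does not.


The rewrite breaks on base=-1, step=-3, where the results are 6 and 4.
before: shift becomes 6; next (((base - -2) != (-4 - step)) && ((step / (base - -2)) == (8 - step))) evaluates to false; next final value 6
after: shift becomes -6; next (((base - -2) != (-4 - step)) && ((step / (base - -2)) == (8 - step))) evaluates to false; next final value 4
verdict: not equivalent; witness: base=-1, step=-3


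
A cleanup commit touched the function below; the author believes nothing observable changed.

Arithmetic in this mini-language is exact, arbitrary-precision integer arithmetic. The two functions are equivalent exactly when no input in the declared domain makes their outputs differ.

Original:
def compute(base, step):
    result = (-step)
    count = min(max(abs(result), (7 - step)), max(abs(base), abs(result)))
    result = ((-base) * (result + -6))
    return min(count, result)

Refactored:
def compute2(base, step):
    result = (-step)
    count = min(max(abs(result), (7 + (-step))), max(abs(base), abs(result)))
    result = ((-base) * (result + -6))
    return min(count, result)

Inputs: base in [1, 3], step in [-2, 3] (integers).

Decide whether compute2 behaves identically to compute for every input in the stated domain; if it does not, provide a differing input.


Comparing the listings, the differences include: arithmetic usage differs.
Tracing base=1, step=0: compute: result := 0 | count := 1 | result := 6 | result 1 | compute2: result := 0 | count := 1 | result := 6 | result 1 — matching result 1.
Every one of the 18 inputs gives matching results.
verdict: equivalent


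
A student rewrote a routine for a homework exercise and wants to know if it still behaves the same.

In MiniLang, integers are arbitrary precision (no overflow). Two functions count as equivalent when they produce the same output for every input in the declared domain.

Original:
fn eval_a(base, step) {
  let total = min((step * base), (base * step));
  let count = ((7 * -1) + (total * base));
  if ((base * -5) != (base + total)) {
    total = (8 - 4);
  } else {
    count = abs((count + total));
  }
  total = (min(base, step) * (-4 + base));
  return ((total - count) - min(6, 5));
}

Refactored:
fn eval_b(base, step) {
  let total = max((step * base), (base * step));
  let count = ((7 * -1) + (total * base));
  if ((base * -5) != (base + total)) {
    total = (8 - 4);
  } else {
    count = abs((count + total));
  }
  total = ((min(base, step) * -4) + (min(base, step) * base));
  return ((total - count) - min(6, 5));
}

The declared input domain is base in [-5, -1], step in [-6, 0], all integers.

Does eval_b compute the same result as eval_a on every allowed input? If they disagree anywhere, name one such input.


The suspicious edit (`min((step * base), (base * step))` became `max((step * base), (base * step))`) never changes the result for any input inside the declared domain; all 35 inputs agree.
verdict: equivalent


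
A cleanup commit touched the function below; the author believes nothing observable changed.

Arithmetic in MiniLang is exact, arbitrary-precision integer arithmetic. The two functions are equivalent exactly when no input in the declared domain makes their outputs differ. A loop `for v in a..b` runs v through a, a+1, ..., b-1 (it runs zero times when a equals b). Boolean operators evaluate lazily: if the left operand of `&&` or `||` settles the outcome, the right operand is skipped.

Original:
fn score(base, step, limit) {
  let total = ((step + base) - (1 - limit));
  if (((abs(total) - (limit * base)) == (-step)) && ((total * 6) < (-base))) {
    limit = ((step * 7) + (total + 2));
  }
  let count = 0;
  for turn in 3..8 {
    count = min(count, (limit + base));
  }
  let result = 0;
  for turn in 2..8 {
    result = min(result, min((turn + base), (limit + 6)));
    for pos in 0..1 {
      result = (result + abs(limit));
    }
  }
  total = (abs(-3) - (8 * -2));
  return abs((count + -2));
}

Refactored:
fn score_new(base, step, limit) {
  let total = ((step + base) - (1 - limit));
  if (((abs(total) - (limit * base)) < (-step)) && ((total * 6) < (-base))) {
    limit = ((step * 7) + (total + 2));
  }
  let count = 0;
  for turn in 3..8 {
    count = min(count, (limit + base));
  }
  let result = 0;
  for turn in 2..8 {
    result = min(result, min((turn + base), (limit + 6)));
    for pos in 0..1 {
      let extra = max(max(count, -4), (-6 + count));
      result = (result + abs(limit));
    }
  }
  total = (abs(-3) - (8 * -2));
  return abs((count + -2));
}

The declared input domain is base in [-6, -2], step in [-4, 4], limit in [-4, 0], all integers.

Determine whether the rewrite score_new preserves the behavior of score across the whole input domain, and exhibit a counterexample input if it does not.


The rewrite breaks on base=-6, step=-4, limit=-4, where the results are 12 and 49.
score: total = -15; (((abs(total) - (limit * base)) == (-step)) && ((total * 6) < (-base))) -> false; count = 0; [turn=3]; count = -10; [turn=4]; count = -10; [turn=5]; count = -10; [turn=6]; count = -10; [turn=7]; count = -10; result = 0; [turn=2]; result = -4; [pos=0]; result = 0; [turn=3]; result = -3; [pos=0]; result = 1; [turn=4]; result = -2; [pos=0]; result = 2; [turn=5]; result = -1; [pos=0]; result = 3; [turn=6]; result = 0; [pos=0]; result = 4; [turn=7]; result = 1; [pos=0]; result = 5; total = 19; return 12
score_new: total = -15; (((abs(total) - (limit * base)) < (-step)) && ((total * 6) < (-base))) -> true; limit = -41; count = 0; [turn=3]; count = -47; [turn=4]; count = -47; [turn=5]; count = -47; [turn=6]; count = -47; [turn=7]; count = -47; result = 0; [turn=2]; result = -35; [pos=0]; extra = -4; result = 6; [turn=3]; result = -35; [pos=0]; extra = -4; result = 6; [turn=4]; result = -35; [pos=0]; extra = -4; result = 6; [turn=5]; result = -35; [pos=0]; extra = -4; result = 6; [turn=6]; result = -35; [pos=0]; extra = -4; result = 6; [turn=7]; result = -35; [pos=0]; extra = -4; result = 6; total = 19; return 49
verdict: not equivalent; witness: base=-6, step=-4, limit=-4


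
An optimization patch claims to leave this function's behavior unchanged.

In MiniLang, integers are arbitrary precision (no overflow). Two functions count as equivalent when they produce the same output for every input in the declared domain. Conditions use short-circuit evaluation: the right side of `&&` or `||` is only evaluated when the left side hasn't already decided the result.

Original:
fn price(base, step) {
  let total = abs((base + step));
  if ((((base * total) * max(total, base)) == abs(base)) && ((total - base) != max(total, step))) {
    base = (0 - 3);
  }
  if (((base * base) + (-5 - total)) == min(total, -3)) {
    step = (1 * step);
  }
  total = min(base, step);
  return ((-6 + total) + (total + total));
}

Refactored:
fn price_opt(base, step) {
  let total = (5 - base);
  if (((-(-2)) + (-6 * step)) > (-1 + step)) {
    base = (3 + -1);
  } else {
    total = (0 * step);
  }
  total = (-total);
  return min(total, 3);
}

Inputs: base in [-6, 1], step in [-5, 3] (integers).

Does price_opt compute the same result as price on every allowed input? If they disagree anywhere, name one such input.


There is a counterexample at base=-6, step=-5: -24 on one side, -11 on the other.
price: total := 11 | ((((base * total) * max(total, base)) == abs(base)) && ((total - base) != max(total, step))): false | (((base * base) + (-5 - total)) == min(total, -3)): false | total := -6 | result -24
price_opt: total := 11 | (((-(-2)) + (-6 * step)) > (-1 + step)): true | base := 2 | total := -11 | result -11
verdict: not equivalent; witness: base=-6, step=-5


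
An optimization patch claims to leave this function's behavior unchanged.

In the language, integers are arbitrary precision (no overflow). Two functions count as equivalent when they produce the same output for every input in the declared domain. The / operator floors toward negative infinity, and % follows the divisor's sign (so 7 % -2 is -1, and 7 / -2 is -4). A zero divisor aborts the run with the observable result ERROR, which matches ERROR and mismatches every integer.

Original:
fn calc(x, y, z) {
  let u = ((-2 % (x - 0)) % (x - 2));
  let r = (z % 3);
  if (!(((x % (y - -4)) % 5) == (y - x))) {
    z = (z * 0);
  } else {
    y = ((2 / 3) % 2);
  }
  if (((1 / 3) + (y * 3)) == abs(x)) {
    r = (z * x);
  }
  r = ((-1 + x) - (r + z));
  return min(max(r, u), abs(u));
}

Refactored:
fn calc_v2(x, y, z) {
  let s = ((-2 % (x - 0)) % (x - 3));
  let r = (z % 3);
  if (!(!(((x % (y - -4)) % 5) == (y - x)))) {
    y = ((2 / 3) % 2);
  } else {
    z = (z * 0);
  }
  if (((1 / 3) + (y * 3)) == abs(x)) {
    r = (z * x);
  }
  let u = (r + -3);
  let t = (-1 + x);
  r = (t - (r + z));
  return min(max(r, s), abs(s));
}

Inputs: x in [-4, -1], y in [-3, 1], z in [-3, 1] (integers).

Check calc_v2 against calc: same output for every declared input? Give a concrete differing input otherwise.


Equivalent. The edit looks behavioral (`2` became `3`), but over these ranges it never changes the outcome.
Across all 100 domain points the two functions coincide.
One worked example (x=-3, y=-2, z=-3) — calc: u=-2, then r=0, then (!(((x % (y - -4)) % 5) == (y - x))) is false, then y=0, then (((1 / 3) + (y * 3)) == abs(x)) is false, then r=-1, then returns -1; calc_v2: s=-2, then r=0, then (!(!(((x % (y - -4)) % 5) == (y - x)))) is true, then y=0, then (((1 / 3) + (y * 3)) == abs(x)) is false, then u=-3, then t=-4, then r=-1, then returns -1; agreement on -1.
verdict: equivalent


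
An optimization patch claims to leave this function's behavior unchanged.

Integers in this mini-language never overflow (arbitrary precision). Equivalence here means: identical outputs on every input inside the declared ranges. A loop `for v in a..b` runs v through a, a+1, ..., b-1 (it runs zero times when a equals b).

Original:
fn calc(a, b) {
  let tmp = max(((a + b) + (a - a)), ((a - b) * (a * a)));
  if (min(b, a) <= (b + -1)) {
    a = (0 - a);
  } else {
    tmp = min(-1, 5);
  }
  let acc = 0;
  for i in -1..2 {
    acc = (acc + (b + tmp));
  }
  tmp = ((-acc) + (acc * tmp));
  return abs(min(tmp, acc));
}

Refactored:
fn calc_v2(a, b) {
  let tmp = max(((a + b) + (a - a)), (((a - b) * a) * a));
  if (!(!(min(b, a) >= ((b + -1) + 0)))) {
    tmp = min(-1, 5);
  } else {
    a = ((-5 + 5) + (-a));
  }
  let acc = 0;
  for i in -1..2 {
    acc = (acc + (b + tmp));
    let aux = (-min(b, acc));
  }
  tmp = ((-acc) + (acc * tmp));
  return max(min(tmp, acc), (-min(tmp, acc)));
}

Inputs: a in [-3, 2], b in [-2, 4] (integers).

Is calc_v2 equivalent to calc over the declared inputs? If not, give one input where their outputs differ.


Not equivalent: a=-3, b=-2 separates them (21 vs 9).
calc: tmp=-5, then (min(b, a) <= (b + -1)) is true, then a=3, then acc=0, then (i=-1), then acc=-7, then (i=0), then acc=-14, then (i=1), then acc=-21, then tmp=126, then returns 21
calc_v2: tmp=-5, then (!(!(min(b, a) >= ((b + -1) + 0)))) is true, then tmp=-1, then acc=0, then (i=-1), then acc=-3, then aux=3, then (i=0), then acc=-6, then aux=6, then (i=1), then acc=-9, then aux=9, then tmp=18, then returns 9
verdict: not equivalent; witness: a=-3, b=-2


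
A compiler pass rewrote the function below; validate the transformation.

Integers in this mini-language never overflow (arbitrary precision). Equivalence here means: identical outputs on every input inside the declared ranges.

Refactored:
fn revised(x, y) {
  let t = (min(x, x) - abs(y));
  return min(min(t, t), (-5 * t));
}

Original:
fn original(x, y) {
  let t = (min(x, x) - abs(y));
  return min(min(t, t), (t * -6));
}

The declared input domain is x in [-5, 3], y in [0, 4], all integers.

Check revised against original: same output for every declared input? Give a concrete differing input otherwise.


Evaluate both at x=1, y=0.
original: t=1, then returns -6
revised: t=1, then returns -5
-6 vs -5 — the two versions disagree here.
verdict: not equivalent; witness: x=1, y=0


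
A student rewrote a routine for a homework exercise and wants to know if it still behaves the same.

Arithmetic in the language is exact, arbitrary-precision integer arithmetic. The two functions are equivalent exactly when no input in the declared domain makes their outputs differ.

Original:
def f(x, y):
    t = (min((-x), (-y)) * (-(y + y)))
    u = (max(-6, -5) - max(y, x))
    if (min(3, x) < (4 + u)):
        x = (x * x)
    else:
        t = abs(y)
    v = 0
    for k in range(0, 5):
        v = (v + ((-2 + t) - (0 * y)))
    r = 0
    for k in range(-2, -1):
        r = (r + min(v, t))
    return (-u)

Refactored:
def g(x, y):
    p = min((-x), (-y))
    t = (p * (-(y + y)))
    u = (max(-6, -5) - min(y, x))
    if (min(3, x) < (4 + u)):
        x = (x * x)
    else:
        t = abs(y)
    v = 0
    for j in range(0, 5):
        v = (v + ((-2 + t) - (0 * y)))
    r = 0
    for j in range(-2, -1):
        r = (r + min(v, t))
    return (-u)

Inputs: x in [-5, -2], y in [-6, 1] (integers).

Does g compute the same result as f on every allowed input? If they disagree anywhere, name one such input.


The rewrite breaks on x=-5, y=-6, where the results are 0 and -1.
f: t = 60; u = 0; (min(3, x) < (4 + u)) -> true; x = 25; v = 0; [k=0]; v = 58; [k=1]; v = 116; [k=2]; v = 174; [k=3]; v = 232; [k=4]; v = 290; r = 0; [k=-2]; r = 60; return 0
g: p = 5; t = 60; u = 1; (min(3, x) < (4 + u)) -> true; x = 25; v = 0; [j=0]; v = 58; [j=1]; v = 116; [j=2]; v = 174; [j=3]; v = 232; [j=4]; v = 290; r = 0; [j=-2]; r = 60; return -1
verdict: not equivalent; witness: x=-5, y=-6


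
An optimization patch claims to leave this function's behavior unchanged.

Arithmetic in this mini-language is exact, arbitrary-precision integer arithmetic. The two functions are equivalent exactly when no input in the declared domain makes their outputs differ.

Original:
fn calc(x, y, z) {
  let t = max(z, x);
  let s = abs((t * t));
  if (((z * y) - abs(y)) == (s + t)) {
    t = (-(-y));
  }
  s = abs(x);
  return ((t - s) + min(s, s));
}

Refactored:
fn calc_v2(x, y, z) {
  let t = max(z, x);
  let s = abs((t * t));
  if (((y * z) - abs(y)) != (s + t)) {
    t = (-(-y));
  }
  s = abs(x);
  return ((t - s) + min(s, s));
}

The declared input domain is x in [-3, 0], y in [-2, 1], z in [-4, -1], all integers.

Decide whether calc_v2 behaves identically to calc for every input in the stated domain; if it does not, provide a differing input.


Try x=-3, y=-2, z=-4.
calc: t=-3, then s=9, then (((z * y) - abs(y)) == (s + t)) is true, then t=-2, then s=3, then returns -2
calc_v2: t=-3, then s=9, then (((y * z) - abs(y)) != (s + t)) is false, then s=3, then returns -3
-2 vs -3 — the two versions disagree here.
verdict: not equivalent; witness: x=-3, y=-2, z=-4


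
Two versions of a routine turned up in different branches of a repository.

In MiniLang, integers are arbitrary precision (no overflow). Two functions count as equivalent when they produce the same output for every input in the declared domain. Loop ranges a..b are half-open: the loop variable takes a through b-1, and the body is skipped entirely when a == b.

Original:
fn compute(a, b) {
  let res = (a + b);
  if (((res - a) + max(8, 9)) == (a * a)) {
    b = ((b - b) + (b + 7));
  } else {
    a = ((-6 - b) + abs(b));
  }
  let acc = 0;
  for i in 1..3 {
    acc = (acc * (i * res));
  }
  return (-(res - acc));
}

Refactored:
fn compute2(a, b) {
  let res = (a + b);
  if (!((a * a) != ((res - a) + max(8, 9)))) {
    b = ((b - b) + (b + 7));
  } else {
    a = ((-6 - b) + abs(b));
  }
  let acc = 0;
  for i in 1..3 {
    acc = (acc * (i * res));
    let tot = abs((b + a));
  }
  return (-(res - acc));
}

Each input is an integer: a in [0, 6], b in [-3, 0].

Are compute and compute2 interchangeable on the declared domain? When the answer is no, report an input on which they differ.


The two versions differ — the changes include statement counts differ; and comparison usage differs; and local variable names differ; and boolean connective usage differs; and arithmetic usage differs; and min/max/abs usage differs.
Tracing a=2, b=0: compute: res := 2 | (((res - a) + max(8, 9)) == (a * a)): false | a := -6 | acc := 0 | iter i=1: | acc := 0 | iter i=2: | acc := 0 | result -2 | compute2: res := 2 | (!((a * a) != ((res - a) + max(8, 9)))): false | a := -6 | acc := 0 | iter i=1: | acc := 0 | tot := 6 | iter i=2: | acc := 0 | tot := 6 | result -2 — matching result -2.
Across all 28 domain points the two functions coincide.
verdict: equivalent


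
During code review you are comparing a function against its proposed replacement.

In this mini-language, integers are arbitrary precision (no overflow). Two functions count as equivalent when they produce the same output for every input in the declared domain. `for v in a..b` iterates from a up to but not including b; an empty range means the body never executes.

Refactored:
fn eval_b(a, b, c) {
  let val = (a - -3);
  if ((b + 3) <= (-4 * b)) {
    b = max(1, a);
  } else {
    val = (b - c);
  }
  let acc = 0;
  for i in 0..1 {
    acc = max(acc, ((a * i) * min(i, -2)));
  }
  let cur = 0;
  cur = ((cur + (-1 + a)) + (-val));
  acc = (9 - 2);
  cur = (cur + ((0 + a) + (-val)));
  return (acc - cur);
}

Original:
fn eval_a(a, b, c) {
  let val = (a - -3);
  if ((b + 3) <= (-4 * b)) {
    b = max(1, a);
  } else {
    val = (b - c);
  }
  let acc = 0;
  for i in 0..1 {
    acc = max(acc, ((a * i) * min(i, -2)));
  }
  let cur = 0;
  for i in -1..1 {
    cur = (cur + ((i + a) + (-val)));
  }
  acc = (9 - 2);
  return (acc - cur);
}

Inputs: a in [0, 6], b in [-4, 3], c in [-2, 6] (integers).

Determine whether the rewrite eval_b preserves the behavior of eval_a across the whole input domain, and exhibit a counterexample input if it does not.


Changes here: constant usage differs; arithmetic usage differs; loop structure differs; the full 504-point sweep finds no disagreement.
verdict: equivalent


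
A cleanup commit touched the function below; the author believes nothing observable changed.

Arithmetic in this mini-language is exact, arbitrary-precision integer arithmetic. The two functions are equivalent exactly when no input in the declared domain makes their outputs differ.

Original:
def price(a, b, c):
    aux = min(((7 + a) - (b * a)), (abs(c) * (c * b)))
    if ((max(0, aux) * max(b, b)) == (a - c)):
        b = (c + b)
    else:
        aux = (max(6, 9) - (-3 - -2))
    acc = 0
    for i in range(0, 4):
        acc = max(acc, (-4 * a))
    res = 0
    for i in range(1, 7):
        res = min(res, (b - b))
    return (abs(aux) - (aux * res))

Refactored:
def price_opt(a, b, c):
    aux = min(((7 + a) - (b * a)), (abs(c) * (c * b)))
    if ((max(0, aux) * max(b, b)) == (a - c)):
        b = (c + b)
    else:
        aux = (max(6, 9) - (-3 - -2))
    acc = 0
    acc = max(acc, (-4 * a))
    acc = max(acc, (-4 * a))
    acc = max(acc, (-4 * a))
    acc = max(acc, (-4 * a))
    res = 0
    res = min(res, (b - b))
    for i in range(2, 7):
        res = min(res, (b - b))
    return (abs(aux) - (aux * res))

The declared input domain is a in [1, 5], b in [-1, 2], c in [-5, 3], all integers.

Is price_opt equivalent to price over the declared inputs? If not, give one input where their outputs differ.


Equivalent — the differences include constant usage differs, and min/max/abs usage differs, and loop structure differs, and statement counts differ, and arithmetic usage differs, yet no declared input distinguishes the two.
As a probe, take a=3, b=-1, c=-1: price runs aux=1, then ((max(0, aux) * max(b, b)) == (a - c)) is false, then aux=10, then acc=0, then (i=0), then acc=0, then (i=1), then acc=0, then (i=2), then acc=0, then (i=3), then acc=0, then res=0, then (i=1), then res=0, then (i=2), then res=0, then (i=3), then res=0, then (i=4), then res=0, then (i=5), then res=0, then (i=6), then res=0, then returns 10; price_opt runs aux=1, then ((max(0, aux) * max(b, b)) == (a - c)) is false, then aux=10, then acc=0, then acc=0, then acc=0, then acc=0, then acc=0, then res=0, then res=0, then (i=2), then res=0, then (i=3), then res=0, then (i=4), then res=0, then (i=5), then res=0, then (i=6), then res=0, then returns 10; both end at 10.
Every one of the 180 inputs gives matching results.
verdict: equivalent


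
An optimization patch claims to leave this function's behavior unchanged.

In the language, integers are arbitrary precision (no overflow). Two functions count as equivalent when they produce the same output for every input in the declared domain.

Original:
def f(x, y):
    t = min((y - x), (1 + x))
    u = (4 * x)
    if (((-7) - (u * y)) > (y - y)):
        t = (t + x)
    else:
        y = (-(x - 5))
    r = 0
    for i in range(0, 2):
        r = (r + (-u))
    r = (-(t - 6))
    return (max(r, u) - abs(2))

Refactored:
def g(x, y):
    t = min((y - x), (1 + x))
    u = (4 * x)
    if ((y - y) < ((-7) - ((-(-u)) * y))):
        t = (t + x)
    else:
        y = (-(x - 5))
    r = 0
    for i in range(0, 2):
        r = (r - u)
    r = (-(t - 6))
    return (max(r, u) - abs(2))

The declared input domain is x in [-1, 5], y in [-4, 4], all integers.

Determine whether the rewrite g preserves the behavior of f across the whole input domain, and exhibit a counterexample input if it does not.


The two versions differ — the changes include comparison usage differs; also arithmetic usage differs.
Tracing x=3, y=-1: f: t = -4; u = 12; (((-7) - (u * y)) > (y - y)) -> true; t = -1; r = 0; [i=0]; r = -12; [i=1]; r = -24; r = 7; return 10 | g: t = -4; u = 12; ((y - y) < ((-7) - ((-(-u)) * y))) -> true; t = -1; r = 0; [i=0]; r = -12; [i=1]; r = -24; r = 7; return 10 — matching result 10.
Checked all 63 inputs in the declared domain: the outputs agree on every one.
verdict: equivalent
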